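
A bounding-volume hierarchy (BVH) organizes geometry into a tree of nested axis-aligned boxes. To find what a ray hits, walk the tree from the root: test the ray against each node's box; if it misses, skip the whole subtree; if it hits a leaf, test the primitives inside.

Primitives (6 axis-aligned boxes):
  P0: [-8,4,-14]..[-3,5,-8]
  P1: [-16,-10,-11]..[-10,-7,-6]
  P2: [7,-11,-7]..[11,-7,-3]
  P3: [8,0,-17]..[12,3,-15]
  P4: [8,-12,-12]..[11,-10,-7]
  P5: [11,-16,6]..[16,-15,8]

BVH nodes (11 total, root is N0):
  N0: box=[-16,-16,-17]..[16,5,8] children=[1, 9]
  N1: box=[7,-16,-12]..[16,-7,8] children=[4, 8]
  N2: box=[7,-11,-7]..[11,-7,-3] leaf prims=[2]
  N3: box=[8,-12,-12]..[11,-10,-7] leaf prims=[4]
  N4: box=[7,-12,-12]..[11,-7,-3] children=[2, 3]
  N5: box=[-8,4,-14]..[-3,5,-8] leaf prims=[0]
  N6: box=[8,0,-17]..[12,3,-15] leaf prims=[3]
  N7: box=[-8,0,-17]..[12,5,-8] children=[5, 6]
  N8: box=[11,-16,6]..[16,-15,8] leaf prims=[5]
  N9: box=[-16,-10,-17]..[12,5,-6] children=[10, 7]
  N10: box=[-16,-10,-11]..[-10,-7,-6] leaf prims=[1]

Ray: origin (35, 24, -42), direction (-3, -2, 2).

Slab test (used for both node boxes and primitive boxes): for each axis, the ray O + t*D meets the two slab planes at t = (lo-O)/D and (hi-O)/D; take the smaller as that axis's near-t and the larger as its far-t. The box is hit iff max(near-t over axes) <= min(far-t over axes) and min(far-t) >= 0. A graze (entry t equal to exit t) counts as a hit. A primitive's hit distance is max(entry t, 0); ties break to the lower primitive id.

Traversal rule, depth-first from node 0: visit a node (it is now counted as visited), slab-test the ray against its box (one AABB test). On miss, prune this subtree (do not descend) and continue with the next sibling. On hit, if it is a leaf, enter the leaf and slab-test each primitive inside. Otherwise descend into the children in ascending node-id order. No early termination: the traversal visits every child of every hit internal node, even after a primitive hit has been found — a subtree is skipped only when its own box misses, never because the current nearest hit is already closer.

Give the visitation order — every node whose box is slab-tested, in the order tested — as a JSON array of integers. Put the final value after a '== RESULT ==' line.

Trace the traversal:
N0 x:[19/3,17] y:[19/2,20] z:[25/2,25] -> hit [25/2,17], descend [1, 9]
  N1 x:[19/3,28/3] y:[31/2,20] z:[15,25] -> miss, prune
  N9 x:[23/3,17] y:[19/2,17] z:[25/2,18] -> hit [25/2,17], descend [7, 10]
    N7 x:[23/3,43/3] y:[19/2,12] z:[25/2,17] -> miss, prune
    N10 x:[15,17] y:[31/2,17] z:[31/2,18] -> hit [31/2,17] leaf, test {P1@t=31/2}

Visited [0, 1, 9, 7, 10]. Tests: 5 box, 1 leaf. Nearest: P1.

== RESULT ==
[0, 1, 9, 7, 10]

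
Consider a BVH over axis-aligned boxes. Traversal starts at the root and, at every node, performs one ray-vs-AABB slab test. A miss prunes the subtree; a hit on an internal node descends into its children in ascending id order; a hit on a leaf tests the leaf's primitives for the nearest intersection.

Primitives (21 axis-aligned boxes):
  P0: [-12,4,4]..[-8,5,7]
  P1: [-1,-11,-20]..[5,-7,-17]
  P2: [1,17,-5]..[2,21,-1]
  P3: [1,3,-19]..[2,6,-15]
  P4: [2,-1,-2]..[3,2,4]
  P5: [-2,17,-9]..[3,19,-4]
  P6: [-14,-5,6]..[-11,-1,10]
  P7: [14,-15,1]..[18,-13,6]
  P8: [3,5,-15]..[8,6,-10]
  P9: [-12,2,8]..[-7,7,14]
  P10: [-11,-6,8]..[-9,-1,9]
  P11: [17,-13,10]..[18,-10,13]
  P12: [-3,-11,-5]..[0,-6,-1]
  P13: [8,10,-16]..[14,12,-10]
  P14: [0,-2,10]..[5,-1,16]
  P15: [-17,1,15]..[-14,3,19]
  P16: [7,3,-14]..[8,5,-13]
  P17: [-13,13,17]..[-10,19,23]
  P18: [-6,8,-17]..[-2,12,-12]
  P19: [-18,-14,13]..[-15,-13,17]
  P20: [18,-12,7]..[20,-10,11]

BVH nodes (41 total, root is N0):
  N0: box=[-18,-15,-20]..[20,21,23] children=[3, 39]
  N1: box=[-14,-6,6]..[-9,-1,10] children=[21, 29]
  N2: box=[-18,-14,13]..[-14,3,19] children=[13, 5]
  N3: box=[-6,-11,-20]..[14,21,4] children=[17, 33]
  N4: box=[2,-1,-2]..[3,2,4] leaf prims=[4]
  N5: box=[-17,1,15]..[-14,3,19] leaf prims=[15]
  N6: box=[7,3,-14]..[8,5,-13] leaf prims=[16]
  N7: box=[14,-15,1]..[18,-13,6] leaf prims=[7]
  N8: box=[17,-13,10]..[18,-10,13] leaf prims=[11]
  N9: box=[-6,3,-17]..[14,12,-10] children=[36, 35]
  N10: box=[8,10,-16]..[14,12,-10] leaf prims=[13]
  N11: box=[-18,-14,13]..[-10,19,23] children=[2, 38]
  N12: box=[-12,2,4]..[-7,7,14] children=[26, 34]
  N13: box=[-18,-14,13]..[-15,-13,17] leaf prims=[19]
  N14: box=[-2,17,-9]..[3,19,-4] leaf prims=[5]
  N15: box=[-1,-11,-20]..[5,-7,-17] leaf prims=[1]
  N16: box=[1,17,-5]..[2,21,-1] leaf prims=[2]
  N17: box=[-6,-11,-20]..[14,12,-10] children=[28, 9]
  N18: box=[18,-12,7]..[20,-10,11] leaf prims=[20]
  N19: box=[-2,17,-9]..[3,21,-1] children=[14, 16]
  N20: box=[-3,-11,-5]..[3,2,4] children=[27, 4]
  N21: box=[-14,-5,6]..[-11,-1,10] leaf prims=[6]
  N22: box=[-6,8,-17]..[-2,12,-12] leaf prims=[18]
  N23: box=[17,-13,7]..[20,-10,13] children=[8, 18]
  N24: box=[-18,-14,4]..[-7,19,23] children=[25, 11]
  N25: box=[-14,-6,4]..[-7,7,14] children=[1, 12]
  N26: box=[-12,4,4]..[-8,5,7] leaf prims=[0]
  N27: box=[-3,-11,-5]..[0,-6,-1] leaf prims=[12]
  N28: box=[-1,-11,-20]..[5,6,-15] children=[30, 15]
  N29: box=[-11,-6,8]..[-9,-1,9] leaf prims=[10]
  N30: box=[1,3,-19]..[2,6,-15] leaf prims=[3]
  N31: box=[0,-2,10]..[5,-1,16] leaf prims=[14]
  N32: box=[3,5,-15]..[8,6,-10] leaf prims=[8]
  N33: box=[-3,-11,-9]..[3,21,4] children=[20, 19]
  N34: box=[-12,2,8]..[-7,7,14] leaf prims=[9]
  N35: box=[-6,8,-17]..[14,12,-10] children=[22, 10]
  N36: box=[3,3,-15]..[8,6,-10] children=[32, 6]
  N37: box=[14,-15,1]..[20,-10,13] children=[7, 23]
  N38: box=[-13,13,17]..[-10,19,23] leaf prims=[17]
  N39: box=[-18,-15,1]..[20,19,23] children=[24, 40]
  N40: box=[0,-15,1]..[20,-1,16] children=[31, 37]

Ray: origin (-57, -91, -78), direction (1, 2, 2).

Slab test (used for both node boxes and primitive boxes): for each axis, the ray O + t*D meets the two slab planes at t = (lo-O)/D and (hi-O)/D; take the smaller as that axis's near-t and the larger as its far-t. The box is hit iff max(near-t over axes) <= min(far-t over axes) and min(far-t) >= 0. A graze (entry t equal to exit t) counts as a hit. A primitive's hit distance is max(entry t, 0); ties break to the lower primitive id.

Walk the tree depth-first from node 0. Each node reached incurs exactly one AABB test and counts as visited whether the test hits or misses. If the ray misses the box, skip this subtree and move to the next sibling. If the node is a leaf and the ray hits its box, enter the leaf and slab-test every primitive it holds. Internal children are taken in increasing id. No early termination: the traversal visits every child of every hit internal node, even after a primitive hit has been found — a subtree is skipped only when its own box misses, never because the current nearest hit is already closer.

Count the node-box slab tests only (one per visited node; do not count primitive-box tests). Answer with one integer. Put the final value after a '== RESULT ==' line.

Walk:
N0 x:[39,77] y:[38,56] z:[29,101/2] -> hit [39,101/2], descend [3, 39]
  N3 x:[51,71] y:[40,56] z:[29,41] -> miss, prune
  N39 x:[39,77] y:[38,55] z:[79/2,101/2] -> hit [79/2,101/2], descend [24, 40]
    N24 x:[39,50] y:[77/2,55] z:[41,101/2] -> hit [41,50], descend [11, 25]
      N11 x:[39,47] y:[77/2,55] z:[91/2,101/2] -> hit [91/2,47], descend [2, 38]
        N2 x:[39,43] y:[77/2,47] z:[91/2,97/2] -> miss, prune
        N38 x:[44,47] y:[52,55] z:[95/2,101/2] -> miss, prune
      N25 x:[43,50] y:[85/2,49] z:[41,46] -> hit [43,46], descend [1, 12]
        N1 x:[43,48] y:[85/2,45] z:[42,44] -> hit [43,44], descend [21, 29]
          N21 x:[43,46] y:[43,45] z:[42,44] -> hit [43,44] leaf, test {P6@t=43}
          N29 x:[46,48] y:[85/2,45] z:[43,87/2] -> miss, prune
        N12 x:[45,50] y:[93/2,49] z:[41,46] -> miss, prune
    N40 x:[57,77] y:[38,45] z:[79/2,47] -> miss, prune

order=[0, 3, 39, 24, 11, 2, 38, 25, 1, 21, 29, 12, 40]  |boxes|=13  |leaves|=1  hit=P6

== RESULT ==
13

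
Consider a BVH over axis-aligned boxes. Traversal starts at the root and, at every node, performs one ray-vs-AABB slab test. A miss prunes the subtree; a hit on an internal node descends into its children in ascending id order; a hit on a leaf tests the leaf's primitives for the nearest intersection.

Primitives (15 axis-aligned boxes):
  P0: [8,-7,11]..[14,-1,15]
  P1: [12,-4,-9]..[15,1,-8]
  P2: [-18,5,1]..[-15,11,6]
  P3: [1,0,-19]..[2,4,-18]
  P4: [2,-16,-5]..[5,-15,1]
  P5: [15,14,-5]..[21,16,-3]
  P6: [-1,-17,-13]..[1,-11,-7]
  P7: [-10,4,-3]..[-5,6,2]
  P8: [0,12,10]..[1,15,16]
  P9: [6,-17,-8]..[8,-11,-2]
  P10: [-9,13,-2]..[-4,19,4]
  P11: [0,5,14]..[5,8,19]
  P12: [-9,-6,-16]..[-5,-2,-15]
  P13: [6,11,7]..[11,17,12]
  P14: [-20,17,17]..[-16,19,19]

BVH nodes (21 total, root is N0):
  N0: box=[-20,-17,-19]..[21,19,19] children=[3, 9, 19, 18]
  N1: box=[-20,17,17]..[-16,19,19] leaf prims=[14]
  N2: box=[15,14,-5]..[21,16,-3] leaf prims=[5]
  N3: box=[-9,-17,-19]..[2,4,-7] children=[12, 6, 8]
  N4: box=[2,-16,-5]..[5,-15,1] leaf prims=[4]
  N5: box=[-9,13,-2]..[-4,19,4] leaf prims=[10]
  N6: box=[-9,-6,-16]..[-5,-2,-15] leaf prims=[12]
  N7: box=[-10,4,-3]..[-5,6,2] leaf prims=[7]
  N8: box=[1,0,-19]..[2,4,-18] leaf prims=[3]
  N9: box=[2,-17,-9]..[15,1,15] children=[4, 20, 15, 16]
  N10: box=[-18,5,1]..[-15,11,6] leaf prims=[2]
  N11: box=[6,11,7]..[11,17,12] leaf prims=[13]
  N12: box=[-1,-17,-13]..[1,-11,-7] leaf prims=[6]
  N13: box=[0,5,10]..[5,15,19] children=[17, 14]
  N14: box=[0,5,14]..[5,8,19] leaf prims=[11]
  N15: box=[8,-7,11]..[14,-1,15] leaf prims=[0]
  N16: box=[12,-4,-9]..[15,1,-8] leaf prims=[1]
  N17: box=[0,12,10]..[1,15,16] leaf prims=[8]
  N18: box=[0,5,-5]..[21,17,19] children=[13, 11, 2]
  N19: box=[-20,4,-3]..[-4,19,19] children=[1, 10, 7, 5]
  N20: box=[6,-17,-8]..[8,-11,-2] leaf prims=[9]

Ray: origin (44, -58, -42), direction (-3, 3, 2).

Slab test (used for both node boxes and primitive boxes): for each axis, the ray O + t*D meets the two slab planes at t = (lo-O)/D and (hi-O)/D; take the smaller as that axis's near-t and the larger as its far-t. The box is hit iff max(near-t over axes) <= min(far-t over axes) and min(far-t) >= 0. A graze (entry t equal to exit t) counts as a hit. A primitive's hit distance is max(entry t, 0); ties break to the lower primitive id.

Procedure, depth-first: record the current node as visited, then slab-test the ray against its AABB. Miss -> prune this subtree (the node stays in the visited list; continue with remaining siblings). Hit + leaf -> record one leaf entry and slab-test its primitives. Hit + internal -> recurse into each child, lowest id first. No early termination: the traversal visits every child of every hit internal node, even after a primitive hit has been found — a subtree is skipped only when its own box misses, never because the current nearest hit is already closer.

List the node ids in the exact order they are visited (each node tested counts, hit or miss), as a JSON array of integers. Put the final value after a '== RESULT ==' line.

Walk:
N0 x:[23/3,64/3] y:[41/3,77/3] z:[23/2,61/2] -> hit [41/3,64/3], descend [3, 9, 18, 19]
  N3 x:[14,53/3] y:[41/3,62/3] z:[23/2,35/2] -> hit [14,35/2], descend [6, 8, 12]
    N6 x:[49/3,53/3] y:[52/3,56/3] z:[13,27/2] -> miss, prune
    N8 x:[14,43/3] y:[58/3,62/3] z:[23/2,12] -> miss, prune
    N12 x:[43/3,15] y:[41/3,47/3] z:[29/2,35/2] -> hit [29/2,15] leaf, test {P6@t=29/2}
  N9 x:[29/3,14] y:[41/3,59/3] z:[33/2,57/2] -> miss, prune
  N18 x:[23/3,44/3] y:[21,25] z:[37/2,61/2] -> miss, prune
  N19 x:[16,64/3] y:[62/3,77/3] z:[39/2,61/2] -> hit [62/3,64/3], descend [1, 5, 7, 10]
    N1 x:[20,64/3] y:[25,77/3] z:[59/2,61/2] -> miss, prune
    N5 x:[16,53/3] y:[71/3,77/3] z:[20,23] -> miss, prune
    N7 x:[49/3,18] y:[62/3,64/3] z:[39/2,22] -> miss, prune
    N10 x:[59/3,62/3] y:[21,23] z:[43/2,24] -> miss, prune

Visited [0, 3, 6, 8, 12, 9, 18, 19, 1, 5, 7, 10]. Tests: 12 box, 1 leaf. Nearest: P6.

== RESULT ==
[0, 3, 6, 8, 12, 9, 18, 19, 1, 5, 7, 10]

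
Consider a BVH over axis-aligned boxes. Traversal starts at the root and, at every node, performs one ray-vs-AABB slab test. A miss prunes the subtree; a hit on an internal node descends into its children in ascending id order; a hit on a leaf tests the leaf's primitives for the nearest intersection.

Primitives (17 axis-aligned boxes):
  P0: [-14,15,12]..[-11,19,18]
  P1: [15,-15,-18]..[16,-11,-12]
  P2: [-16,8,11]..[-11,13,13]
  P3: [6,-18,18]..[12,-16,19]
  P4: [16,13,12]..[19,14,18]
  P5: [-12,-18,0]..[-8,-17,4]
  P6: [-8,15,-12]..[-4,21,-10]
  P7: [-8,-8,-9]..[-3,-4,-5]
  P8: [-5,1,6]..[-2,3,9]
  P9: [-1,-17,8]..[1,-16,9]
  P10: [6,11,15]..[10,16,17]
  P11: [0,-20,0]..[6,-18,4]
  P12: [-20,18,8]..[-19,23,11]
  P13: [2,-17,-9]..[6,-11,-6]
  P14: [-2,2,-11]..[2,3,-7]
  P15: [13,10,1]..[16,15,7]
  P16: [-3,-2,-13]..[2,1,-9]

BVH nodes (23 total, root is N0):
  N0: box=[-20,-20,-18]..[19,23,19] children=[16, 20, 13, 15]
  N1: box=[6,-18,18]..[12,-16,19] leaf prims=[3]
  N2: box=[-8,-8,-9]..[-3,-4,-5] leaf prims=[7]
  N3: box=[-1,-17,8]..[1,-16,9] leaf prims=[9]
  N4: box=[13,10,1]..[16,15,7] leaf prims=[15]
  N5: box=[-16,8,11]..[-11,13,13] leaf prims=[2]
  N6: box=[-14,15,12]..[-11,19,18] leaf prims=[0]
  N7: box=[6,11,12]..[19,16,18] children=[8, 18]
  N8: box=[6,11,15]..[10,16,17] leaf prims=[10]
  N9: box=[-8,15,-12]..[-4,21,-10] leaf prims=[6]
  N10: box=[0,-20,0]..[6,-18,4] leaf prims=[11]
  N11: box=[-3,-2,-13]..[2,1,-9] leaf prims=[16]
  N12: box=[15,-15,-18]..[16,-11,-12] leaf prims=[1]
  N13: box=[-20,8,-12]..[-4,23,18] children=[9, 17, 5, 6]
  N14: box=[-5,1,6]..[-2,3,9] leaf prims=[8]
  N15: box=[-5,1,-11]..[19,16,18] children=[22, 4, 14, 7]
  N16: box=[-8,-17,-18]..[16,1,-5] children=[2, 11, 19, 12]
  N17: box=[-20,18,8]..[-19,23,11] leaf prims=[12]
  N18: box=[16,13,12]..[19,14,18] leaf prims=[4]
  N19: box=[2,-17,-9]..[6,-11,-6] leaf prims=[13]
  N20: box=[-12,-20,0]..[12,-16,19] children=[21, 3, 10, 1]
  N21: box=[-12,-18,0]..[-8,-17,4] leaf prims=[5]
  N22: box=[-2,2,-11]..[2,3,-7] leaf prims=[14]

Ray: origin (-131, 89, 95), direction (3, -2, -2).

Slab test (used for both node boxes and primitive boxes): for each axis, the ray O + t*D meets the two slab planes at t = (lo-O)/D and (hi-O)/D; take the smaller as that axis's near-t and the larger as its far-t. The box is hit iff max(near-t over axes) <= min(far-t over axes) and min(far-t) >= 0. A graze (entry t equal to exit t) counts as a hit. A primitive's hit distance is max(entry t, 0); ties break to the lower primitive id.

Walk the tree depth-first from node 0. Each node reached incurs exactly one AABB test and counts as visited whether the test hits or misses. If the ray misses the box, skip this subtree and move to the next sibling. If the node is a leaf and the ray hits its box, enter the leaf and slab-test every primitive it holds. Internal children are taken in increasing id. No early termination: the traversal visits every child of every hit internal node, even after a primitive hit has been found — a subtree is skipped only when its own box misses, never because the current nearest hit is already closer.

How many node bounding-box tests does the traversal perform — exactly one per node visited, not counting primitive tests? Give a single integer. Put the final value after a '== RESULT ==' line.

Trace the traversal:
N0 x:[37,50] y:[33,109/2] z:[38,113/2] -> hit [38,50], descend [13, 15, 16, 20]
  N13 x:[37,127/3] y:[33,81/2] z:[77/2,107/2] -> hit [77/2,81/2], descend [5, 6, 9, 17]
    N5 x:[115/3,40] y:[38,81/2] z:[41,42] -> miss, prune
    N6 x:[39,40] y:[35,37] z:[77/2,83/2] -> miss, prune
    N9 x:[41,127/3] y:[34,37] z:[105/2,107/2] -> miss, prune
    N17 x:[37,112/3] y:[33,71/2] z:[42,87/2] -> miss, prune
  N15 x:[42,50] y:[73/2,44] z:[77/2,53] -> hit [42,44], descend [4, 7, 14, 22]
    N4 x:[48,49] y:[37,79/2] z:[44,47] -> miss, prune
    N7 x:[137/3,50] y:[73/2,39] z:[77/2,83/2] -> miss, prune
    N14 x:[42,43] y:[43,44] z:[43,89/2] -> hit [43,43] leaf, test {P8@t=43}
    N22 x:[43,133/3] y:[43,87/2] z:[51,53] -> miss, prune
  N16 x:[41,49] y:[44,53] z:[50,113/2] -> miss, prune
  N20 x:[119/3,143/3] y:[105/2,109/2] z:[38,95/2] -> miss, prune

Summary -> nodes [0, 13, 5, 6, 9, 17, 15, 4, 7, 14, 22, 16, 20]; box-tests=13; leaf-entries=1; first=P8

== RESULT ==
13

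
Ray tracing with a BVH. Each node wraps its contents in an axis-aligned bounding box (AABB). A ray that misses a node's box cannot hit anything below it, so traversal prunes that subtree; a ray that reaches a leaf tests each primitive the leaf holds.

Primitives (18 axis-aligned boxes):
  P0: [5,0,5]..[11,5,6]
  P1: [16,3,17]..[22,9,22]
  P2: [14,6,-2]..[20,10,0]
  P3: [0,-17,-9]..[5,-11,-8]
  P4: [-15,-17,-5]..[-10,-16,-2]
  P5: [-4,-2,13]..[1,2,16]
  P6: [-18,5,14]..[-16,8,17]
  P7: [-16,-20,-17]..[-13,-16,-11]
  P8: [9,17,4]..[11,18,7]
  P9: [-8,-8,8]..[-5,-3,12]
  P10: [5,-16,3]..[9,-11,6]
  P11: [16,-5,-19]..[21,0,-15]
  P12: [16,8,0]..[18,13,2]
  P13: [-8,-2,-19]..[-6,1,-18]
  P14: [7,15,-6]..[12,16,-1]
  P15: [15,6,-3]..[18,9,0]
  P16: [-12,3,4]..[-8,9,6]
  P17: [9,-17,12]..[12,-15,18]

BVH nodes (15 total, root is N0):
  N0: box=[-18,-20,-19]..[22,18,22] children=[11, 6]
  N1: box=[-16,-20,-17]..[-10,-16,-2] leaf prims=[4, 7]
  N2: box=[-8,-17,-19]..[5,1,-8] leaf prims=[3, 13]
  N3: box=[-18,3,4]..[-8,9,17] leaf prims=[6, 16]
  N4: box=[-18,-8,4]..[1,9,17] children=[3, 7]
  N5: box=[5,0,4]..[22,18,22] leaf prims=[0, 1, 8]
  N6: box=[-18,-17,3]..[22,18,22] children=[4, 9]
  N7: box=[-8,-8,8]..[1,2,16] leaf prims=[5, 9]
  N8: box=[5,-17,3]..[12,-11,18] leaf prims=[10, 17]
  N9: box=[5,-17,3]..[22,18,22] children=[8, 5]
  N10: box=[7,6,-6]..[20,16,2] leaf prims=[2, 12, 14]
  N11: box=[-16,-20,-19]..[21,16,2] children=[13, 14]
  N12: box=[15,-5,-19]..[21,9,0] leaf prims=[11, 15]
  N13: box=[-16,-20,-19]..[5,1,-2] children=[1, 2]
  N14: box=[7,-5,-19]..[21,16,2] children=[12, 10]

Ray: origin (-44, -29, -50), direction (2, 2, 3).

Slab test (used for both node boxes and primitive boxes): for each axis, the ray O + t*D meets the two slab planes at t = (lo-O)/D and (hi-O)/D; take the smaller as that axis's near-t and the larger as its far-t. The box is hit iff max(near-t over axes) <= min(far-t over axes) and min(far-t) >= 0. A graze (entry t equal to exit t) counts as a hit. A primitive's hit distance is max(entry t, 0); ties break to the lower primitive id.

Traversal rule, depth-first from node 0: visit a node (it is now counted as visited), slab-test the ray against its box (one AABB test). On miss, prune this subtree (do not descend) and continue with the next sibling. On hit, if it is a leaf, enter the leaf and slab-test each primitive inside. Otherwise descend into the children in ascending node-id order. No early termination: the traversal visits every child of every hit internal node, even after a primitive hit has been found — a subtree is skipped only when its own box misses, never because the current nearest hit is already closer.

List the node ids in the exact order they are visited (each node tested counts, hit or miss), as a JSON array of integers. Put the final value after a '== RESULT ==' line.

Trace the traversal:
N0 x:[13,33] y:[9/2,47/2] z:[31/3,24] -> hit [13,47/2], descend [6, 11]
  N6 x:[13,33] y:[6,47/2] z:[53/3,24] -> hit [53/3,47/2], descend [4, 9]
    N4 x:[13,45/2] y:[21/2,19] z:[18,67/3] -> hit [18,19], descend [3, 7]
      N3 x:[13,18] y:[16,19] z:[18,67/3] -> hit [18,18] leaf, test {P6(miss), P16@t=18}
      N7 x:[18,45/2] y:[21/2,31/2] z:[58/3,22] -> miss, prune
    N9 x:[49/2,33] y:[6,47/2] z:[53/3,24] -> miss, prune
  N11 x:[14,65/2] y:[9/2,45/2] z:[31/3,52/3] -> hit [14,52/3], descend [13, 14]
    N13 x:[14,49/2] y:[9/2,15] z:[31/3,16] -> hit [14,15], descend [1, 2]
      N1 x:[14,17] y:[9/2,13/2] z:[11,16] -> miss, prune
      N2 x:[18,49/2] y:[6,15] z:[31/3,14] -> miss, prune
    N14 x:[51/2,65/2] y:[12,45/2] z:[31/3,52/3] -> miss, prune

Summary -> nodes [0, 6, 4, 3, 7, 9, 11, 13, 1, 2, 14]; box-tests=11; leaf-entries=1; first=P16

== RESULT ==
[0, 6, 4, 3, 7, 9, 11, 13, 1, 2, 14]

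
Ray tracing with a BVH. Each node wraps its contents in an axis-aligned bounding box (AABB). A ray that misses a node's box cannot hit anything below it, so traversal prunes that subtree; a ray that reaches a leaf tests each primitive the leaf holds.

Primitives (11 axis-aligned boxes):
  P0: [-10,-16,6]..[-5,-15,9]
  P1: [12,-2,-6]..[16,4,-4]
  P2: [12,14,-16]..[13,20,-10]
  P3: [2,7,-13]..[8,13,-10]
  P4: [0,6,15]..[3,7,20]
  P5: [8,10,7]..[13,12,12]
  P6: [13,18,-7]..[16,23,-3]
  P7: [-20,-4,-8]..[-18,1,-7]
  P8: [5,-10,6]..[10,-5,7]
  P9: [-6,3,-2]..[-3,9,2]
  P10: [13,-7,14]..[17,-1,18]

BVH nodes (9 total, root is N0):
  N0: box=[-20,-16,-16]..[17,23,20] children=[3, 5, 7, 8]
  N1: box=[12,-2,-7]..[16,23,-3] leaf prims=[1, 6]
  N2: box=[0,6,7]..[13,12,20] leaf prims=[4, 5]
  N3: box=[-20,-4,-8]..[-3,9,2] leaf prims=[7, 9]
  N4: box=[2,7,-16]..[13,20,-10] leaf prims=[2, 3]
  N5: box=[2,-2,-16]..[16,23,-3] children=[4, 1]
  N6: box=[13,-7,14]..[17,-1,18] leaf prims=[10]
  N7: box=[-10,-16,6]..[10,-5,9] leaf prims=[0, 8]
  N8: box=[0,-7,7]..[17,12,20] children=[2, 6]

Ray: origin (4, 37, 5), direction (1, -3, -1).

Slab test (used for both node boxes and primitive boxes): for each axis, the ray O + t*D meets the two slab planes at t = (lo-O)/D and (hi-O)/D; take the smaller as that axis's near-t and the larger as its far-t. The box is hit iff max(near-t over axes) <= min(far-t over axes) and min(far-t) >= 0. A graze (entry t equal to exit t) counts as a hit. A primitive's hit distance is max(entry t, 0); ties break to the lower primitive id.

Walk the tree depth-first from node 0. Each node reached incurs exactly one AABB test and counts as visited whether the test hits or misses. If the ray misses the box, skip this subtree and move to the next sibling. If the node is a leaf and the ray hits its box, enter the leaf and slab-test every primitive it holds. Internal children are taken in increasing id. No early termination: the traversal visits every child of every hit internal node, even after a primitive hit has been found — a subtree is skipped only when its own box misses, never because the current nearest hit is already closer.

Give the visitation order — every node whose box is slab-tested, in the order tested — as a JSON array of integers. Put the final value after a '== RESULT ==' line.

Traverse from the root:
N0 x:[-24,13] y:[14/3,53/3] z:[-15,21] -> hit [14/3,13], descend [3, 5, 7, 8]
  N3 x:[-24,-7] y:[28/3,41/3] z:[3,13] -> miss, prune
  N5 x:[-2,12] y:[14/3,13] z:[8,21] -> hit [8,12], descend [1, 4]
    N1 x:[8,12] y:[14/3,13] z:[8,12] -> hit [8,12] leaf, test {P1@t=11, P6(miss)}
    N4 x:[-2,9] y:[17/3,10] z:[15,21] -> miss, prune
  N7 x:[-14,6] y:[14,53/3] z:[-4,-1] -> miss, prune
  N8 x:[-4,13] y:[25/3,44/3] z:[-15,-2] -> miss, prune

Visited [0, 3, 5, 1, 4, 7, 8]. Tests: 7 box, 1 leaf. Nearest: P1.

== RESULT ==
[0, 3, 5, 1, 4, 7, 8]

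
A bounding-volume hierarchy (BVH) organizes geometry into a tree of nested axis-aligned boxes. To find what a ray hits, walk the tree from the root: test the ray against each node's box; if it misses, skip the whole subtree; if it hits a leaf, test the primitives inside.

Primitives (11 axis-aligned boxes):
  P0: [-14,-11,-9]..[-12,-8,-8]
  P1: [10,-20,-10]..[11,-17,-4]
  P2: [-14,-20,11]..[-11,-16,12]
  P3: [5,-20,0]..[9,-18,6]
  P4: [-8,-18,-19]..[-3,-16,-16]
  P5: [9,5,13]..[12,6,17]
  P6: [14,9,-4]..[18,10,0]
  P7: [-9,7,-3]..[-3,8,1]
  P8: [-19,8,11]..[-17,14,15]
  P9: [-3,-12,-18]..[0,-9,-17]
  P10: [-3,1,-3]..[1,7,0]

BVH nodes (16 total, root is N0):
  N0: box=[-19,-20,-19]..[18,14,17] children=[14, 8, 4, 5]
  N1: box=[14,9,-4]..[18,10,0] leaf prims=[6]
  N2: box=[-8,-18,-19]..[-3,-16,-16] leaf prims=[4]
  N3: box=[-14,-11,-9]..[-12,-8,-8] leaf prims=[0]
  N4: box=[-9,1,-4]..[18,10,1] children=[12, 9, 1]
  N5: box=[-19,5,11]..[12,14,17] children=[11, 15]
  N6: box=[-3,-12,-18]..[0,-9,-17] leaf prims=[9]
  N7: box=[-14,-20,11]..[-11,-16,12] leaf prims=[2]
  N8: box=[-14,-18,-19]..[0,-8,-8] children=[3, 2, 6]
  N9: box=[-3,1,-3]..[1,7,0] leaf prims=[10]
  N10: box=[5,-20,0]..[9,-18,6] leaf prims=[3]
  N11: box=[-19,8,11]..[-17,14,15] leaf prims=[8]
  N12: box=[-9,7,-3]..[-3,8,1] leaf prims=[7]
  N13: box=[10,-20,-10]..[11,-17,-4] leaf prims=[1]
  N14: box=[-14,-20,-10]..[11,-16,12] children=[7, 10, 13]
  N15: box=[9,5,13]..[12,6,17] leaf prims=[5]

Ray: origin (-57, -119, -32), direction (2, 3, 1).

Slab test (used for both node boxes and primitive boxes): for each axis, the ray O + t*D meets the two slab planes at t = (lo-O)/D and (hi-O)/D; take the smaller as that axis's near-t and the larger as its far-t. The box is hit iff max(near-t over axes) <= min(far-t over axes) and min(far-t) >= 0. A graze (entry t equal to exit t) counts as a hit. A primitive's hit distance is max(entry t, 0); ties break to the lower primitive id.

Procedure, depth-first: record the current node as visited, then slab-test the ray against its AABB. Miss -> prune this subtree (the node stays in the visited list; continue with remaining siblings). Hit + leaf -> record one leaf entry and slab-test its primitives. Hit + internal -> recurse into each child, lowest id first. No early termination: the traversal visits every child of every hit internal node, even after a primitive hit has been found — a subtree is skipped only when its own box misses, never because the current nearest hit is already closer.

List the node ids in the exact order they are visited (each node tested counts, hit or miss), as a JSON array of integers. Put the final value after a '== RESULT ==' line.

Trace the traversal:
N0 x:[19,75/2] y:[33,133/3] z:[13,49] -> hit [33,75/2], descend [4, 5, 8, 14]
  N4 x:[24,75/2] y:[40,43] z:[28,33] -> miss, prune
  N5 x:[19,69/2] y:[124/3,133/3] z:[43,49] -> miss, prune
  N8 x:[43/2,57/2] y:[101/3,37] z:[13,24] -> miss, prune
  N14 x:[43/2,34] y:[33,103/3] z:[22,44] -> hit [33,34], descend [7, 10, 13]
    N7 x:[43/2,23] y:[33,103/3] z:[43,44] -> miss, prune
    N10 x:[31,33] y:[33,101/3] z:[32,38] -> hit [33,33] leaf, test {P3@t=33}
    N13 x:[67/2,34] y:[33,34] z:[22,28] -> miss, prune

Visited [0, 4, 5, 8, 14, 7, 10, 13]. Tests: 8 box, 1 leaf. Nearest: P3.

== RESULT ==
[0, 4, 5, 8, 14, 7, 10, 13]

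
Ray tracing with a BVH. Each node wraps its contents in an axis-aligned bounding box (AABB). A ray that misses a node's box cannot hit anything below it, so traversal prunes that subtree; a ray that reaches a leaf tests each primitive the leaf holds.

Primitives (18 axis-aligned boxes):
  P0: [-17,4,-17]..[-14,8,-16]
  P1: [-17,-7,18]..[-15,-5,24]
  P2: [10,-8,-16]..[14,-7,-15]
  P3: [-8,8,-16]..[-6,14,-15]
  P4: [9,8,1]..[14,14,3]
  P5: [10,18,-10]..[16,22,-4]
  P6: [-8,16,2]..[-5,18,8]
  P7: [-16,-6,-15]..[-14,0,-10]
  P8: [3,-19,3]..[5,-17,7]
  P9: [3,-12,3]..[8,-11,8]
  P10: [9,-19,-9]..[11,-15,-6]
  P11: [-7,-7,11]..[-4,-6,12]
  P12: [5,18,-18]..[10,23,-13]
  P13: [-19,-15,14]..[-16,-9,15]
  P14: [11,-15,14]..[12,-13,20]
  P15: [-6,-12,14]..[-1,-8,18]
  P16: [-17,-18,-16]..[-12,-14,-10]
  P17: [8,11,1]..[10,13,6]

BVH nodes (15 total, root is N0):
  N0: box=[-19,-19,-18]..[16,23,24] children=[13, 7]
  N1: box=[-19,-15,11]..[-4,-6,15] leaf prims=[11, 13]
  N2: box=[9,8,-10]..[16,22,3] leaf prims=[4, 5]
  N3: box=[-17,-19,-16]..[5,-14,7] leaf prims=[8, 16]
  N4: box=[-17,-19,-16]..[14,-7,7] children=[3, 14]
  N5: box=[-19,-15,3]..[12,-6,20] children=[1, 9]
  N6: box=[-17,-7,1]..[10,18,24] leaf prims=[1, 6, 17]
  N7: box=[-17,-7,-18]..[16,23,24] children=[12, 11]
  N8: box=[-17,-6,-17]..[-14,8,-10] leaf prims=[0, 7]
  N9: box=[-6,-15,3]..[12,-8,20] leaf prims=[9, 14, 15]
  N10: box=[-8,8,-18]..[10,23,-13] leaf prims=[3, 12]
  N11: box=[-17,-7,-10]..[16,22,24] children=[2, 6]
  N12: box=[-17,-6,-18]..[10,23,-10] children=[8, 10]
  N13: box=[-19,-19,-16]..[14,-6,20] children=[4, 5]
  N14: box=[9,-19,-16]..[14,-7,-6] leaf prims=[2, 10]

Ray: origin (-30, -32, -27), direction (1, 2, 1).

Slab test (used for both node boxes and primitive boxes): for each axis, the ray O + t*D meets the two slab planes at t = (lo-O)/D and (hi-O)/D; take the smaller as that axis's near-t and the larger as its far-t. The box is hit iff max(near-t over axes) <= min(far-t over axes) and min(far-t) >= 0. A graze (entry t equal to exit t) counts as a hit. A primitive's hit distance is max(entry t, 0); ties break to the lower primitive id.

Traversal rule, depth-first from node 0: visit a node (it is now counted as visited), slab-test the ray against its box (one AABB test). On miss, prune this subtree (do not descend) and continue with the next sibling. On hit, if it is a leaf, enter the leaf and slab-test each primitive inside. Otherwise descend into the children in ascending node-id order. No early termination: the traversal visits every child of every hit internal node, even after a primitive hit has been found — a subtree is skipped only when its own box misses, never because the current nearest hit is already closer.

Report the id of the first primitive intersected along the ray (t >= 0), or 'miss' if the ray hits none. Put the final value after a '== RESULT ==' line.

Trace the traversal:
N0 x:[11,46] y:[13/2,55/2] z:[9,51] -> hit [11,55/2], descend [7, 13]
  N7 x:[13,46] y:[25/2,55/2] z:[9,51] -> hit [13,55/2], descend [11, 12]
    N11 x:[13,46] y:[25/2,27] z:[17,51] -> hit [17,27], descend [2, 6]
      N2 x:[39,46] y:[20,27] z:[17,30] -> miss, prune
      N6 x:[13,40] y:[25/2,25] z:[28,51] -> miss, prune
    N12 x:[13,40] y:[13,55/2] z:[9,17] -> hit [13,17], descend [8, 10]
      N8 x:[13,16] y:[13,20] z:[10,17] -> hit [13,16] leaf, test {P0(miss), P7@t=14}
      N10 x:[22,40] y:[20,55/2] z:[9,14] -> miss, prune
  N13 x:[11,44] y:[13/2,13] z:[11,47] -> hit [11,13], descend [4, 5]
    N4 x:[13,44] y:[13/2,25/2] z:[11,34] -> miss, prune
    N5 x:[11,42] y:[17/2,13] z:[30,47] -> miss, prune

Visited [0, 7, 11, 2, 6, 12, 8, 10, 13, 4, 5]. Tests: 11 box, 1 leaf. Nearest: P7.

== RESULT ==
7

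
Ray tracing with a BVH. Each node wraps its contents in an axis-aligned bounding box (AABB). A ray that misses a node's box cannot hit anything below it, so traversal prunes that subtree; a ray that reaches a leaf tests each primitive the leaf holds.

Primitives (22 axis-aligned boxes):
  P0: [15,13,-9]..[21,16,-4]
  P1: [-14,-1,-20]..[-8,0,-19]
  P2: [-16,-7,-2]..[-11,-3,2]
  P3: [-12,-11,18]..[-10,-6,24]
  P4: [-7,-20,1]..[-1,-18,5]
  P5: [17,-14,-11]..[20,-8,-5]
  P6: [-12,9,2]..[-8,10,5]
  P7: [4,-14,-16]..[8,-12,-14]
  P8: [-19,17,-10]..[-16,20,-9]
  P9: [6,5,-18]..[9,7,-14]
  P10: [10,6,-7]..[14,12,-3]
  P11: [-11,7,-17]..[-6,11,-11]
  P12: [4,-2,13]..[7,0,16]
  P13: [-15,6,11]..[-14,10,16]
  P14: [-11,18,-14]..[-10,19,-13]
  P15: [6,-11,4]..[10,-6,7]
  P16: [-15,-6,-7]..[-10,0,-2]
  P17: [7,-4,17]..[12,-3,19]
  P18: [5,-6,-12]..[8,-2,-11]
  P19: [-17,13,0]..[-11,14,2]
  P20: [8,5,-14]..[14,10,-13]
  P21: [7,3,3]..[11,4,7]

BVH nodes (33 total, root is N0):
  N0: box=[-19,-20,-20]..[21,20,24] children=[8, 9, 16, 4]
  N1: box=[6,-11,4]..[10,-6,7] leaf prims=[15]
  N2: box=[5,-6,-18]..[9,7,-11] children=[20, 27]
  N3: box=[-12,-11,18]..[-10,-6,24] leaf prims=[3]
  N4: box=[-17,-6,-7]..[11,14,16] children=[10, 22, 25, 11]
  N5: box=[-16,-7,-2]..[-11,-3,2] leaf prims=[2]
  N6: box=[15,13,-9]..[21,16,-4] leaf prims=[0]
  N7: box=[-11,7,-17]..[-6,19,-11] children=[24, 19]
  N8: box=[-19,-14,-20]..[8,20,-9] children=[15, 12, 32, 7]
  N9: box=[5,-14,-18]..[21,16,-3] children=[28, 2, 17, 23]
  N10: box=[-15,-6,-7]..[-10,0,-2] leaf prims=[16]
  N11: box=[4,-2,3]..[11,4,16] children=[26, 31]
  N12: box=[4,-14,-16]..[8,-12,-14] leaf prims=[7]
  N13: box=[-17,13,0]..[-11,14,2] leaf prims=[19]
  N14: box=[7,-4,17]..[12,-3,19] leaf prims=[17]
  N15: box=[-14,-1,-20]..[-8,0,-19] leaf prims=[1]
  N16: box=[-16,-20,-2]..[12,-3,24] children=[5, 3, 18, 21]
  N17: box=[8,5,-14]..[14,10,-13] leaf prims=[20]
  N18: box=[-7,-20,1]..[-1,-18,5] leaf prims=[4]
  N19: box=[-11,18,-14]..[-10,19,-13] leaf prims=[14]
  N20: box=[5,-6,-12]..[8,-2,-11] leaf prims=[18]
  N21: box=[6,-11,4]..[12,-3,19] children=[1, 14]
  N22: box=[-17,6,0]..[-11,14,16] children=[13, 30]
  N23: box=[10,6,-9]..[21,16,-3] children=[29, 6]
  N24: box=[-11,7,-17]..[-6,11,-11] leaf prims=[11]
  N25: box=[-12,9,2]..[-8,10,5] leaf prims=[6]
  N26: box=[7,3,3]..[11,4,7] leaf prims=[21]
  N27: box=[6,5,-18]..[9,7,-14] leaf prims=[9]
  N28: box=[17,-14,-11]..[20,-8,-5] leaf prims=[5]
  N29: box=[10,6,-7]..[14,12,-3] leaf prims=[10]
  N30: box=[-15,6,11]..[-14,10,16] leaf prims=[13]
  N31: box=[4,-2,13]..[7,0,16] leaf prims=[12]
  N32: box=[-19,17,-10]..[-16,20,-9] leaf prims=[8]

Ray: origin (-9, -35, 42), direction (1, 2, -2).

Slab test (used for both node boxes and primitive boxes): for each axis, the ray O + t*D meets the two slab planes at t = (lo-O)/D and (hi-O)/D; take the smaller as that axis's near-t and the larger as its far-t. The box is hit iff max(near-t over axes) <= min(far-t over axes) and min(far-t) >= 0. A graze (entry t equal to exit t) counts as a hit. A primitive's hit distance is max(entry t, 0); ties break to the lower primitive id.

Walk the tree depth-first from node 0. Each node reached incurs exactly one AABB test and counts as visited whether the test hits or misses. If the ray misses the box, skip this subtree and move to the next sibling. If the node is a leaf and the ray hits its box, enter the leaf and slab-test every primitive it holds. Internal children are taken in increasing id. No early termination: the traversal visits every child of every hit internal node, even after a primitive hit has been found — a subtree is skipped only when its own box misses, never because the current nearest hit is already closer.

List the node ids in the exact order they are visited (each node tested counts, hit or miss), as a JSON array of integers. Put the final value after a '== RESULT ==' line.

Traverse from the root:
N0 x:[-10,30] y:[15/2,55/2] z:[9,31] -> hit [9,55/2], descend [4, 8, 9, 16]
  N4 x:[-8,20] y:[29/2,49/2] z:[13,49/2] -> hit [29/2,20], descend [10, 11, 22, 25]
    N10 x:[-6,-1] y:[29/2,35/2] z:[22,49/2] -> miss, prune
    N11 x:[13,20] y:[33/2,39/2] z:[13,39/2] -> hit [33/2,39/2], descend [26, 31]
      N26 x:[16,20] y:[19,39/2] z:[35/2,39/2] -> hit [19,39/2] leaf, test {P21@t=19}
      N31 x:[13,16] y:[33/2,35/2] z:[13,29/2] -> miss, prune
    N22 x:[-8,-2] y:[41/2,49/2] z:[13,21] -> miss, prune
    N25 x:[-3,1] y:[22,45/2] z:[37/2,20] -> miss, prune
  N8 x:[-10,17] y:[21/2,55/2] z:[51/2,31] -> miss, prune
  N9 x:[14,30] y:[21/2,51/2] z:[45/2,30] -> hit [45/2,51/2], descend [2, 17, 23, 28]
    N2 x:[14,18] y:[29/2,21] z:[53/2,30] -> miss, prune
    N17 x:[17,23] y:[20,45/2] z:[55/2,28] -> miss, prune
    N23 x:[19,30] y:[41/2,51/2] z:[45/2,51/2] -> hit [45/2,51/2], descend [6, 29]
      N6 x:[24,30] y:[24,51/2] z:[23,51/2] -> hit [24,51/2] leaf, test {P0@t=24}
      N29 x:[19,23] y:[41/2,47/2] z:[45/2,49/2] -> hit [45/2,23] leaf, test {P10@t=45/2}
    N28 x:[26,29] y:[21/2,27/2] z:[47/2,53/2] -> miss, prune
  N16 x:[-7,21] y:[15/2,16] z:[9,22] -> hit [9,16], descend [3, 5, 18, 21]
    N3 x:[-3,-1] y:[12,29/2] z:[9,12] -> miss, prune
    N5 x:[-7,-2] y:[14,16] z:[20,22] -> miss, prune
    N18 x:[2,8] y:[15/2,17/2] z:[37/2,41/2] -> miss, prune
    N21 x:[15,21] y:[12,16] z:[23/2,19] -> hit [15,16], descend [1, 14]
      N1 x:[15,19] y:[12,29/2] z:[35/2,19] -> miss, prune
      N14 x:[16,21] y:[31/2,16] z:[23/2,25/2] -> miss, prune

23 AABB tests over nodes [0, 4, 10, 11, 26, 31, 22, 25, 8, 9, 2, 17, 23, 6, 29, 28, 16, 3, 5, 18, 21, 1, 14]; 3 leaves entered; closest P21.

== RESULT ==
[0, 4, 10, 11, 26, 31, 22, 25, 8, 9, 2, 17, 23, 6, 29, 28, 16, 3, 5, 18, 21, 1, 14]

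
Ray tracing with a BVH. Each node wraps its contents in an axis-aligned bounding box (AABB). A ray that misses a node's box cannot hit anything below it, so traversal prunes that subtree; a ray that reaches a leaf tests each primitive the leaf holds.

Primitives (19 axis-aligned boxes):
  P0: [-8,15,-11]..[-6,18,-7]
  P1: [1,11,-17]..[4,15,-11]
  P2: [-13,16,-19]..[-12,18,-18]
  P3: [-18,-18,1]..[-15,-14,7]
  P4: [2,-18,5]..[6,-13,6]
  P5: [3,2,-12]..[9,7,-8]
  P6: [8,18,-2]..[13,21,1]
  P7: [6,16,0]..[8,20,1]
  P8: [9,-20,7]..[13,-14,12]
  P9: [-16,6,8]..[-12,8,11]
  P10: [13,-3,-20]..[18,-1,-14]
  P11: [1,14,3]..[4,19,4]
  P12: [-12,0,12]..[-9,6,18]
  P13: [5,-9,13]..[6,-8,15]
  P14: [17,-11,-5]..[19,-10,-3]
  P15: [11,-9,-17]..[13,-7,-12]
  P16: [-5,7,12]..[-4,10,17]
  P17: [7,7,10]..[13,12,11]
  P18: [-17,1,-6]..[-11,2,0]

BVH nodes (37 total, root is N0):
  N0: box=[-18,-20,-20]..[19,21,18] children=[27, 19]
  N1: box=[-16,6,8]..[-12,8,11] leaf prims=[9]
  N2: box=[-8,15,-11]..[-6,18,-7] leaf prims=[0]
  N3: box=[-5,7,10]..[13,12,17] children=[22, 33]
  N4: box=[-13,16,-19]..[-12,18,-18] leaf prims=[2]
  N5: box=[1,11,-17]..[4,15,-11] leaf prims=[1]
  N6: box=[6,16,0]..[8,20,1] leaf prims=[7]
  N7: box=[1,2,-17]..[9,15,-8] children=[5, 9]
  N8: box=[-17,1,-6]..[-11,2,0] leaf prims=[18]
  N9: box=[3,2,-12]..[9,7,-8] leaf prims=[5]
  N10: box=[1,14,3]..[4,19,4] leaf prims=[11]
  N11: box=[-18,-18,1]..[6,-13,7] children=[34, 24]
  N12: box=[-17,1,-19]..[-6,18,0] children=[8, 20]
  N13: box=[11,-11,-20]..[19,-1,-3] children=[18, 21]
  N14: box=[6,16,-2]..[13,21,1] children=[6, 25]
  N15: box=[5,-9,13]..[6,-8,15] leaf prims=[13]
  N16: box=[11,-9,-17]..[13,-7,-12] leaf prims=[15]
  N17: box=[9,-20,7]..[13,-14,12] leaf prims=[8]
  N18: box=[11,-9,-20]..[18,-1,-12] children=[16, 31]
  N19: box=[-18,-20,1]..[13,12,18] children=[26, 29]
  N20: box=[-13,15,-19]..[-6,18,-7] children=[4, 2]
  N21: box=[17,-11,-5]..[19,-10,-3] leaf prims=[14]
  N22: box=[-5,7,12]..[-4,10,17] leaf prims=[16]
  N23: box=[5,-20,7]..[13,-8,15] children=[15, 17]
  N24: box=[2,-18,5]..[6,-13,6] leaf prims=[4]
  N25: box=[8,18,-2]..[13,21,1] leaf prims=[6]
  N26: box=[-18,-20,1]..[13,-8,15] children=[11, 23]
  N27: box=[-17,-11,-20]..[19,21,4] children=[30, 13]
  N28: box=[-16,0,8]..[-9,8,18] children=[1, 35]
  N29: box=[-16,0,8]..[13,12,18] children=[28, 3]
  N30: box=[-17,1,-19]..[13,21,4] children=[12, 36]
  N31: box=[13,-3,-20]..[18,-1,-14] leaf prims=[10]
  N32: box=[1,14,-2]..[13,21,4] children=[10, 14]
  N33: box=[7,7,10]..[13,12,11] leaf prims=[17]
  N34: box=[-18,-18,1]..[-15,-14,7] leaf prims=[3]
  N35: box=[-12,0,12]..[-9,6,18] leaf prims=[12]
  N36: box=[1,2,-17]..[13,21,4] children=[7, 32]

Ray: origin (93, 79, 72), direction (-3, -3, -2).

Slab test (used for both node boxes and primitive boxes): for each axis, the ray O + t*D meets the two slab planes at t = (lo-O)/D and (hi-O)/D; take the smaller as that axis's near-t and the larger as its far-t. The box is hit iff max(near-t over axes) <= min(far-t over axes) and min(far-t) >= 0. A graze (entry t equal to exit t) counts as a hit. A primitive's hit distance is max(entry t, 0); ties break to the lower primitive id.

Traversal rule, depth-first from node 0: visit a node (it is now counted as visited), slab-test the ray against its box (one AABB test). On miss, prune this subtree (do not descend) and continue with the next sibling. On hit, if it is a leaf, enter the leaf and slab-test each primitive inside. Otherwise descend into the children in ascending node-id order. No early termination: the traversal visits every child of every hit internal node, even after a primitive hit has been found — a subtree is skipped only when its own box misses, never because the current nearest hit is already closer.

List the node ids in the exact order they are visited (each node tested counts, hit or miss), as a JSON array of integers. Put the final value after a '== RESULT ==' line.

Trace the traversal:
N0 x:[74/3,37] y:[58/3,33] z:[27,46] -> hit [27,33], descend [19, 27]
  N19 x:[80/3,37] y:[67/3,33] z:[27,71/2] -> hit [27,33], descend [26, 29]
    N26 x:[80/3,37] y:[29,33] z:[57/2,71/2] -> hit [29,33], descend [11, 23]
      N11 x:[29,37] y:[92/3,97/3] z:[65/2,71/2] -> miss, prune
      N23 x:[80/3,88/3] y:[29,33] z:[57/2,65/2] -> hit [29,88/3], descend [15, 17]
        N15 x:[29,88/3] y:[29,88/3] z:[57/2,59/2] -> hit [29,88/3] leaf, test {P13@t=29}
        N17 x:[80/3,28] y:[31,33] z:[30,65/2] -> miss, prune
    N29 x:[80/3,109/3] y:[67/3,79/3] z:[27,32] -> miss, prune
  N27 x:[74/3,110/3] y:[58/3,30] z:[34,46] -> miss, prune

Summary -> nodes [0, 19, 26, 11, 23, 15, 17, 29, 27]; box-tests=9; leaf-entries=1; first=P13

== RESULT ==
[0, 19, 26, 11, 23, 15, 17, 29, 27]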